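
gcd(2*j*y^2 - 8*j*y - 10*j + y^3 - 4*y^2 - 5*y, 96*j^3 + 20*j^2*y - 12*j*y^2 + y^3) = 2*j + y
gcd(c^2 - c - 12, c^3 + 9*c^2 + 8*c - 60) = 1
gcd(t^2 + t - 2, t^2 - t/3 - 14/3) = t + 2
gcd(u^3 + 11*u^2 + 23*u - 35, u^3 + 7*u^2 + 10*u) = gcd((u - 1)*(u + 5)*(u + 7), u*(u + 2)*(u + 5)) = u + 5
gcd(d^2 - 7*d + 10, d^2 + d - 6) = d - 2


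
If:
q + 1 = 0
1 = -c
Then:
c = -1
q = -1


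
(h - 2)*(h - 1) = h^2 - 3*h + 2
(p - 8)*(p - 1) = p^2 - 9*p + 8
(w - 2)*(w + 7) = w^2 + 5*w - 14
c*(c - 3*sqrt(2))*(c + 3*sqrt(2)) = c^3 - 18*c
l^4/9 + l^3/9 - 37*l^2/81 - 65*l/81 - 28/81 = (l/3 + 1/3)^2*(l - 7/3)*(l + 4/3)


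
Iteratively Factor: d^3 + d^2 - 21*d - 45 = (d + 3)*(d^2 - 2*d - 15) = (d + 3)^2*(d - 5)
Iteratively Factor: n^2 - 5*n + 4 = (n - 1)*(n - 4)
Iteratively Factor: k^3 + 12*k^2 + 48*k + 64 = (k + 4)*(k^2 + 8*k + 16) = (k + 4)^2*(k + 4)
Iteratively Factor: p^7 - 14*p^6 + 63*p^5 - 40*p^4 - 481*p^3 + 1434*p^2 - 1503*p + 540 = (p - 1)*(p^6 - 13*p^5 + 50*p^4 + 10*p^3 - 471*p^2 + 963*p - 540) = (p - 3)*(p - 1)*(p^5 - 10*p^4 + 20*p^3 + 70*p^2 - 261*p + 180) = (p - 4)*(p - 3)*(p - 1)*(p^4 - 6*p^3 - 4*p^2 + 54*p - 45) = (p - 4)*(p - 3)^2*(p - 1)*(p^3 - 3*p^2 - 13*p + 15) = (p - 4)*(p - 3)^2*(p - 1)^2*(p^2 - 2*p - 15) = (p - 4)*(p - 3)^2*(p - 1)^2*(p + 3)*(p - 5)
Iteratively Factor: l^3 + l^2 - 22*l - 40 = (l + 4)*(l^2 - 3*l - 10) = (l + 2)*(l + 4)*(l - 5)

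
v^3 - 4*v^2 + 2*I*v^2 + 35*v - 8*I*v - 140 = (v - 4)*(v - 5*I)*(v + 7*I)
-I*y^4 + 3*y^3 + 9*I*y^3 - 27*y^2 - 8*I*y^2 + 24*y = y*(y - 8)*(y + 3*I)*(-I*y + I)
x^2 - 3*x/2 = x*(x - 3/2)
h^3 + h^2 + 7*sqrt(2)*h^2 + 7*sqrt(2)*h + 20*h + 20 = (h + 1)*(h + 2*sqrt(2))*(h + 5*sqrt(2))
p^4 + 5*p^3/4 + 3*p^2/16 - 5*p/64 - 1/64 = (p - 1/4)*(p + 1/4)^2*(p + 1)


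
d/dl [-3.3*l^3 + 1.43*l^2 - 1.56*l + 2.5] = -9.9*l^2 + 2.86*l - 1.56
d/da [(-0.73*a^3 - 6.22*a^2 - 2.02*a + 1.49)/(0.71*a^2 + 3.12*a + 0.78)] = (-0.5183*a^4 - 4.5552*a^3 - 19.6804*a^2 - 11.819*a - 6.2244)/(0.5041*a^4 + 4.4304*a^3 + 10.842*a^2 + 4.8672*a + 0.6084)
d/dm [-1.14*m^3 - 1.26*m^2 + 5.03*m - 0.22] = -3.42*m^2 - 2.52*m + 5.03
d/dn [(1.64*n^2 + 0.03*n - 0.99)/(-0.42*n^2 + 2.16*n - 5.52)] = (3.555*n^2 - 18.9372*n + 1.9728)/(0.1764*n^4 - 1.8144*n^3 + 9.3024*n^2 - 23.8464*n + 30.4704)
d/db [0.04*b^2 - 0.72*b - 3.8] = 0.08*b - 0.72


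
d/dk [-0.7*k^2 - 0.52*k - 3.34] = -1.4*k - 0.52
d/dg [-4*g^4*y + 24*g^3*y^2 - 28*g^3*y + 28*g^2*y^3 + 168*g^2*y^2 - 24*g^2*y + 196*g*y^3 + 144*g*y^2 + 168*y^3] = 4*y*(-4*g^3 + 18*g^2*y - 21*g^2 + 14*g*y^2 + 84*g*y - 12*g + 49*y^2 + 36*y)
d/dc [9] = 0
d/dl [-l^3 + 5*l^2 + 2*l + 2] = -3*l^2 + 10*l + 2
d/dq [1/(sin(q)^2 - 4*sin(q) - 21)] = 2*(2 - sin(q))*cos(q)/((sin(q) - 7)^2*(sin(q) + 3)^2)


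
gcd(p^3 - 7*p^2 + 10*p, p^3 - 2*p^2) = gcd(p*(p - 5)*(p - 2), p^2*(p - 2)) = p^2 - 2*p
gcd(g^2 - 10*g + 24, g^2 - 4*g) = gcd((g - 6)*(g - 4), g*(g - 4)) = g - 4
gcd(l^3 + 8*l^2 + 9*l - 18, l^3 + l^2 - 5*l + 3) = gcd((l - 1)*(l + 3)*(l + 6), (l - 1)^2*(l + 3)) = l^2 + 2*l - 3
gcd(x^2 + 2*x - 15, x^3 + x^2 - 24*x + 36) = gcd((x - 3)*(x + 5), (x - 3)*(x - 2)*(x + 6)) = x - 3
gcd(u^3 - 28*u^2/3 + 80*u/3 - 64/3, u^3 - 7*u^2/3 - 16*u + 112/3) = u - 4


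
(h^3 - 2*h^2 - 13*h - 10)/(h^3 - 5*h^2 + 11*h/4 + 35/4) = 4*(h^2 - 3*h - 10)/(4*h^2 - 24*h + 35)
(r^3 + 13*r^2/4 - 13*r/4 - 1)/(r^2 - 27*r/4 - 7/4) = (r^2 + 3*r - 4)/(r - 7)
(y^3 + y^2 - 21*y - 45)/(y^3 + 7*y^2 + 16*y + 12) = (y^2 - 2*y - 15)/(y^2 + 4*y + 4)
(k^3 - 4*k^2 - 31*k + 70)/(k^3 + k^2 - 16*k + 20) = (k - 7)/(k - 2)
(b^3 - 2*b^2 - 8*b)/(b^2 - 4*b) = b + 2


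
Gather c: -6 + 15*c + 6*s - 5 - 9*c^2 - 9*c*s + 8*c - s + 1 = -9*c^2 + c*(23 - 9*s) + 5*s - 10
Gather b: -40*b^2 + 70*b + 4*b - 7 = -40*b^2 + 74*b - 7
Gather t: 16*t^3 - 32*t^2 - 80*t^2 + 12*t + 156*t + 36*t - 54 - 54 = 16*t^3 - 112*t^2 + 204*t - 108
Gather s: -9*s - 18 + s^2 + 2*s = s^2 - 7*s - 18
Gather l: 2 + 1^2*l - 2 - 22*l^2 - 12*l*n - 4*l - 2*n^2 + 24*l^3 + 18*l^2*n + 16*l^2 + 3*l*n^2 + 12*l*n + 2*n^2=24*l^3 + l^2*(18*n - 6) + l*(3*n^2 - 3)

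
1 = 1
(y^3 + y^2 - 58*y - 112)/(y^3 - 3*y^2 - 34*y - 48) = (y + 7)/(y + 3)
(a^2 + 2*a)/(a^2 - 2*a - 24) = a*(a + 2)/(a^2 - 2*a - 24)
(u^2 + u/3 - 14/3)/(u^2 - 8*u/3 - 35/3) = (u - 2)/(u - 5)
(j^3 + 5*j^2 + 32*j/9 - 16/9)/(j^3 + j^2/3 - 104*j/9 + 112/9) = (9*j^2 + 9*j - 4)/(9*j^2 - 33*j + 28)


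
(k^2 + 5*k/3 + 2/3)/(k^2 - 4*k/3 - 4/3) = (k + 1)/(k - 2)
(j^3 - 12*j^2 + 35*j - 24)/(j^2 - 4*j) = (j^3 - 12*j^2 + 35*j - 24)/(j*(j - 4))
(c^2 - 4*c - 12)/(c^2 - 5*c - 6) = (c + 2)/(c + 1)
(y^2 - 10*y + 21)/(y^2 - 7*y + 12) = (y - 7)/(y - 4)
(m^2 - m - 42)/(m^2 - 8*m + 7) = (m + 6)/(m - 1)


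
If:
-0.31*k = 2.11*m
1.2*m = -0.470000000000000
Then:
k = 2.67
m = -0.39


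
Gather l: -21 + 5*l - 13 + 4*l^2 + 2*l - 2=4*l^2 + 7*l - 36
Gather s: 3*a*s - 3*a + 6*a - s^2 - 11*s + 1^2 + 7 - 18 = 3*a - s^2 + s*(3*a - 11) - 10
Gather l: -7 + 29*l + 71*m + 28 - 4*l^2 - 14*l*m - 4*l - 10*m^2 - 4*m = -4*l^2 + l*(25 - 14*m) - 10*m^2 + 67*m + 21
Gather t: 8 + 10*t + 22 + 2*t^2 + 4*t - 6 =2*t^2 + 14*t + 24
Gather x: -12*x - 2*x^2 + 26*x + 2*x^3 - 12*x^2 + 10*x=2*x^3 - 14*x^2 + 24*x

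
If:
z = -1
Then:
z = -1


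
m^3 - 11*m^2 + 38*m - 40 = (m - 5)*(m - 4)*(m - 2)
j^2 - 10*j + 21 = (j - 7)*(j - 3)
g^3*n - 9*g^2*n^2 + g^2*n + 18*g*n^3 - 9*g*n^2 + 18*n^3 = (g - 6*n)*(g - 3*n)*(g*n + n)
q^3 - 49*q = q*(q - 7)*(q + 7)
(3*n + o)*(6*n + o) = 18*n^2 + 9*n*o + o^2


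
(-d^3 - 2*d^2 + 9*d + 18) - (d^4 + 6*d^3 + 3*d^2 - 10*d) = -d^4 - 7*d^3 - 5*d^2 + 19*d + 18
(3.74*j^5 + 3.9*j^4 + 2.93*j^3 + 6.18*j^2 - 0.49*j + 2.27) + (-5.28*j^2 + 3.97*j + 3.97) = 3.74*j^5 + 3.9*j^4 + 2.93*j^3 + 0.899999999999999*j^2 + 3.48*j + 6.24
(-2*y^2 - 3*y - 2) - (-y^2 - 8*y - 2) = -y^2 + 5*y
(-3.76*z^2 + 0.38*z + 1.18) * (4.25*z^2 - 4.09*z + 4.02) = -15.98*z^4 + 16.9934*z^3 - 11.6544*z^2 - 3.2986*z + 4.7436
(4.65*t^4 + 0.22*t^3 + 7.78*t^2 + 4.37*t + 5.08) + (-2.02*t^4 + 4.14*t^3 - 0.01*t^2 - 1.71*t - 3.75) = 2.63*t^4 + 4.36*t^3 + 7.77*t^2 + 2.66*t + 1.33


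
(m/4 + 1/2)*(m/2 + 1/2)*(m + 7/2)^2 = m^4/8 + 5*m^3/4 + 141*m^2/32 + 203*m/32 + 49/16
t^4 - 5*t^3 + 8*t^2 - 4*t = t*(t - 2)^2*(t - 1)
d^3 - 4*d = d*(d - 2)*(d + 2)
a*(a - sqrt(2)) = a^2 - sqrt(2)*a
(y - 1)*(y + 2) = y^2 + y - 2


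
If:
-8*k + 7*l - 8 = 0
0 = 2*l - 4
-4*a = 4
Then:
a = -1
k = 3/4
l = 2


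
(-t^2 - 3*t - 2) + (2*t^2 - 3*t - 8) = t^2 - 6*t - 10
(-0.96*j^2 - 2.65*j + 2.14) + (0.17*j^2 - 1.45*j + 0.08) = -0.79*j^2 - 4.1*j + 2.22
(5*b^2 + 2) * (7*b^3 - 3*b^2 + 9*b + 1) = 35*b^5 - 15*b^4 + 59*b^3 - b^2 + 18*b + 2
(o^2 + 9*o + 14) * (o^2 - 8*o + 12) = o^4 + o^3 - 46*o^2 - 4*o + 168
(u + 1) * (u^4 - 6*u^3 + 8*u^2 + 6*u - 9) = u^5 - 5*u^4 + 2*u^3 + 14*u^2 - 3*u - 9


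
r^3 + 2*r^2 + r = r*(r + 1)^2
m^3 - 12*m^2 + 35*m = m*(m - 7)*(m - 5)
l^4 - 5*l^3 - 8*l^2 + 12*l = l*(l - 6)*(l - 1)*(l + 2)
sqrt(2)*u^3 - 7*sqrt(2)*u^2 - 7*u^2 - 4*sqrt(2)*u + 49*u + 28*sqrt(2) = (u - 7)*(u - 4*sqrt(2))*(sqrt(2)*u + 1)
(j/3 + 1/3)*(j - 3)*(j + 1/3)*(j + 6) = j^4/3 + 13*j^3/9 - 41*j^2/9 - 23*j/3 - 2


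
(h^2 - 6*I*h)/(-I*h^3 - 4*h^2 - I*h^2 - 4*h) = (-h + 6*I)/(I*h^2 + 4*h + I*h + 4)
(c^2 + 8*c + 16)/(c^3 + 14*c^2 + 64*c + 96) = 1/(c + 6)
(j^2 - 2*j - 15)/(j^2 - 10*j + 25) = (j + 3)/(j - 5)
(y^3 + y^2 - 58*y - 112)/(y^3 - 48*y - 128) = (y^2 + 9*y + 14)/(y^2 + 8*y + 16)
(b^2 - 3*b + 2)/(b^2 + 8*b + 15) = (b^2 - 3*b + 2)/(b^2 + 8*b + 15)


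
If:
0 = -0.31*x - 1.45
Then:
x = -4.68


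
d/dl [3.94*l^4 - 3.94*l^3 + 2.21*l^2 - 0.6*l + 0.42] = 15.76*l^3 - 11.82*l^2 + 4.42*l - 0.6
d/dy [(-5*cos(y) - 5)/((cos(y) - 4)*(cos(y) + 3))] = 5*(sin(y)^2 - 2*cos(y) - 12)*sin(y)/((cos(y) - 4)^2*(cos(y) + 3)^2)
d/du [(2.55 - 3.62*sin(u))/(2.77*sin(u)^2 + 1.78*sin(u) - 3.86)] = (10.0274*sin(u)^2 - 14.127*sin(u) + 9.4342)*cos(u)/(7.6729*sin(u)^4 + 9.8612*sin(u)^3 - 18.216*sin(u)^2 - 13.7416*sin(u) + 14.8996)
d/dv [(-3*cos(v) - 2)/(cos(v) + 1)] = sin(v)/(cos(v) + 1)^2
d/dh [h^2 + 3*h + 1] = 2*h + 3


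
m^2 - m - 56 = (m - 8)*(m + 7)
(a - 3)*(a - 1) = a^2 - 4*a + 3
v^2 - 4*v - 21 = (v - 7)*(v + 3)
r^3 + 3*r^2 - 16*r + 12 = (r - 2)*(r - 1)*(r + 6)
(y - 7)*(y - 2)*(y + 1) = y^3 - 8*y^2 + 5*y + 14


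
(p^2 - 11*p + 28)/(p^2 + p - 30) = (p^2 - 11*p + 28)/(p^2 + p - 30)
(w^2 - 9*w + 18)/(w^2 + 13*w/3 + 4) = 3*(w^2 - 9*w + 18)/(3*w^2 + 13*w + 12)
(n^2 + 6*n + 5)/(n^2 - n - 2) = (n + 5)/(n - 2)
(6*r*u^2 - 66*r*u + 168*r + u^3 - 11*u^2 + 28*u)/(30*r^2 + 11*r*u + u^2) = (u^2 - 11*u + 28)/(5*r + u)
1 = 1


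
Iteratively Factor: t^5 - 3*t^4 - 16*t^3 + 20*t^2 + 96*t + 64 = (t - 4)*(t^4 + t^3 - 12*t^2 - 28*t - 16) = (t - 4)*(t + 2)*(t^3 - t^2 - 10*t - 8) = (t - 4)*(t + 2)^2*(t^2 - 3*t - 4) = (t - 4)^2*(t + 2)^2*(t + 1)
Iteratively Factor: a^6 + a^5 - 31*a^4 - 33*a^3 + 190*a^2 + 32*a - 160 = (a - 2)*(a^5 + 3*a^4 - 25*a^3 - 83*a^2 + 24*a + 80) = (a - 5)*(a - 2)*(a^4 + 8*a^3 + 15*a^2 - 8*a - 16) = (a - 5)*(a - 2)*(a + 4)*(a^3 + 4*a^2 - a - 4) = (a - 5)*(a - 2)*(a + 1)*(a + 4)*(a^2 + 3*a - 4) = (a - 5)*(a - 2)*(a - 1)*(a + 1)*(a + 4)*(a + 4)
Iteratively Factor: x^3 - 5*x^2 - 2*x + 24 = (x + 2)*(x^2 - 7*x + 12) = (x - 4)*(x + 2)*(x - 3)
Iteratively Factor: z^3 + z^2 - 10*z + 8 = (z - 2)*(z^2 + 3*z - 4) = (z - 2)*(z - 1)*(z + 4)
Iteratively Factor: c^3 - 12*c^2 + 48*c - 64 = (c - 4)*(c^2 - 8*c + 16) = (c - 4)^2*(c - 4)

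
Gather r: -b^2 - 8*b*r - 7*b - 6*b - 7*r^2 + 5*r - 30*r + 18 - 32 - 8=-b^2 - 13*b - 7*r^2 + r*(-8*b - 25) - 22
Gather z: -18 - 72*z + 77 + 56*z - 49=10 - 16*z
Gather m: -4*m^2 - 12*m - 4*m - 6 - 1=-4*m^2 - 16*m - 7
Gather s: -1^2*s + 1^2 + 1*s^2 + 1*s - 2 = s^2 - 1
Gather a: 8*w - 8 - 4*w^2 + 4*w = -4*w^2 + 12*w - 8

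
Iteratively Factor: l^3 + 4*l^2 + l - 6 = (l - 1)*(l^2 + 5*l + 6) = (l - 1)*(l + 3)*(l + 2)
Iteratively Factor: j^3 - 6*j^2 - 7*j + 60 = (j - 4)*(j^2 - 2*j - 15) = (j - 5)*(j - 4)*(j + 3)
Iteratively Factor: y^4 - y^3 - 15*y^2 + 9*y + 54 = (y - 3)*(y^3 + 2*y^2 - 9*y - 18) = (y - 3)^2*(y^2 + 5*y + 6) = (y - 3)^2*(y + 3)*(y + 2)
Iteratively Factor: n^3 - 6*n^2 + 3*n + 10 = (n - 2)*(n^2 - 4*n - 5) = (n - 2)*(n + 1)*(n - 5)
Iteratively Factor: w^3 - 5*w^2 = (w)*(w^2 - 5*w) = w^2*(w - 5)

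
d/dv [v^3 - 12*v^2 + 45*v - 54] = 3*v^2 - 24*v + 45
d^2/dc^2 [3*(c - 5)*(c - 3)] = 6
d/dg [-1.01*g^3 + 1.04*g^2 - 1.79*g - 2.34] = -3.03*g^2 + 2.08*g - 1.79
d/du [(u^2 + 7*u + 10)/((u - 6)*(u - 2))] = (-15*u^2 + 4*u + 164)/(u^4 - 16*u^3 + 88*u^2 - 192*u + 144)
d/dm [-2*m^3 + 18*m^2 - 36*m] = -6*m^2 + 36*m - 36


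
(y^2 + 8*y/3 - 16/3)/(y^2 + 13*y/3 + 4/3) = (3*y - 4)/(3*y + 1)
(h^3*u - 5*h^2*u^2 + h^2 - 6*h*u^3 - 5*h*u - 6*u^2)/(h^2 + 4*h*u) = (h^3*u - 5*h^2*u^2 + h^2 - 6*h*u^3 - 5*h*u - 6*u^2)/(h*(h + 4*u))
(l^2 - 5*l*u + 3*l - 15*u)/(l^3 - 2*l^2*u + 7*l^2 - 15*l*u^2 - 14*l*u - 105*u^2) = (l + 3)/(l^2 + 3*l*u + 7*l + 21*u)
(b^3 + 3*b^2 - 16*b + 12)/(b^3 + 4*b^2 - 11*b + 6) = (b - 2)/(b - 1)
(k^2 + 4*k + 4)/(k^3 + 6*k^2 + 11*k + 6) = (k + 2)/(k^2 + 4*k + 3)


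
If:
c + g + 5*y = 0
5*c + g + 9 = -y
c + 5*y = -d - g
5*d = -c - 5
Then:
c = -5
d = 0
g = 75/4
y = -11/4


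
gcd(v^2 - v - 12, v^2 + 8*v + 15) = v + 3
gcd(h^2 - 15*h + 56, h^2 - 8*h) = h - 8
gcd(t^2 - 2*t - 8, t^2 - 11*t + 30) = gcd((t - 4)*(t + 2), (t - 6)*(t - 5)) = 1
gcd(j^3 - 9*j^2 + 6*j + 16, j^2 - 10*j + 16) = j^2 - 10*j + 16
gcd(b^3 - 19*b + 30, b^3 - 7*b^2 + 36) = b - 3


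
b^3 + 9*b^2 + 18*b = b*(b + 3)*(b + 6)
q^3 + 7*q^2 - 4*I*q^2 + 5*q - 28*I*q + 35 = (q + 7)*(q - 5*I)*(q + I)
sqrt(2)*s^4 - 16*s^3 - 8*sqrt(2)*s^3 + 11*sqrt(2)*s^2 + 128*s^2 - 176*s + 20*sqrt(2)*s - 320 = (s - 5)*(s - 4)*(s - 8*sqrt(2))*(sqrt(2)*s + sqrt(2))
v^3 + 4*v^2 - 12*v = v*(v - 2)*(v + 6)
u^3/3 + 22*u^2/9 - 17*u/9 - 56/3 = (u/3 + 1)*(u - 8/3)*(u + 7)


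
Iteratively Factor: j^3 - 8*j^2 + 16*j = (j)*(j^2 - 8*j + 16) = j*(j - 4)*(j - 4)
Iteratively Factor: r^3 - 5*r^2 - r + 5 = (r - 1)*(r^2 - 4*r - 5) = (r - 1)*(r + 1)*(r - 5)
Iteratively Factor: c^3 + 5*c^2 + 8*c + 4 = (c + 1)*(c^2 + 4*c + 4) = (c + 1)*(c + 2)*(c + 2)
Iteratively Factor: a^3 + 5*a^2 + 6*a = (a)*(a^2 + 5*a + 6) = a*(a + 2)*(a + 3)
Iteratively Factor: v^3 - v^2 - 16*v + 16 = (v - 1)*(v^2 - 16) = (v - 1)*(v + 4)*(v - 4)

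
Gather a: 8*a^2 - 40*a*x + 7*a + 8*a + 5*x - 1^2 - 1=8*a^2 + a*(15 - 40*x) + 5*x - 2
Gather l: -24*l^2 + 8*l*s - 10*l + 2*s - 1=-24*l^2 + l*(8*s - 10) + 2*s - 1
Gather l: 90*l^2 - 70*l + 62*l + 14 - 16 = 90*l^2 - 8*l - 2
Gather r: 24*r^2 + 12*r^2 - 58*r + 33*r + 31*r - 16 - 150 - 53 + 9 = 36*r^2 + 6*r - 210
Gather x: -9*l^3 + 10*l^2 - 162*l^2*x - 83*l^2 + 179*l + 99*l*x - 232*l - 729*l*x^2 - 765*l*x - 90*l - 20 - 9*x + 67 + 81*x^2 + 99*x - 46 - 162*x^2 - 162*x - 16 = -9*l^3 - 73*l^2 - 143*l + x^2*(-729*l - 81) + x*(-162*l^2 - 666*l - 72) - 15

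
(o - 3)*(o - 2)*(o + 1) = o^3 - 4*o^2 + o + 6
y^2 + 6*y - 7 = (y - 1)*(y + 7)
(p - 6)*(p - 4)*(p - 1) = p^3 - 11*p^2 + 34*p - 24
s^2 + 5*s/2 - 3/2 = (s - 1/2)*(s + 3)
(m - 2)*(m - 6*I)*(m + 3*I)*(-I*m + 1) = -I*m^4 - 2*m^3 + 2*I*m^3 + 4*m^2 - 21*I*m^2 + 18*m + 42*I*m - 36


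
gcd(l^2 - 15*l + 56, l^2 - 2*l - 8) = 1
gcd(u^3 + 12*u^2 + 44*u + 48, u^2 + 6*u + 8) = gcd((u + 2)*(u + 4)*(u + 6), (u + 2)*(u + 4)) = u^2 + 6*u + 8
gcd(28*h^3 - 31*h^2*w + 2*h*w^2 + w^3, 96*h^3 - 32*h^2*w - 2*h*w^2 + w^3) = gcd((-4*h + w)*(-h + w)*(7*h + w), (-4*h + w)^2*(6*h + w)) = -4*h + w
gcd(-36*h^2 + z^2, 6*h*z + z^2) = 6*h + z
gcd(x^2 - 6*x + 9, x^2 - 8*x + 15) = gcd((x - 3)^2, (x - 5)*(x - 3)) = x - 3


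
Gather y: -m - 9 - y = -m - y - 9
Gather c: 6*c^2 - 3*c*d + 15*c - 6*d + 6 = 6*c^2 + c*(15 - 3*d) - 6*d + 6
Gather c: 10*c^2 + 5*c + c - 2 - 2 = 10*c^2 + 6*c - 4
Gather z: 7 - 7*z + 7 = 14 - 7*z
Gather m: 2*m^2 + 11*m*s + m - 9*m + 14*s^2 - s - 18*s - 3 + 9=2*m^2 + m*(11*s - 8) + 14*s^2 - 19*s + 6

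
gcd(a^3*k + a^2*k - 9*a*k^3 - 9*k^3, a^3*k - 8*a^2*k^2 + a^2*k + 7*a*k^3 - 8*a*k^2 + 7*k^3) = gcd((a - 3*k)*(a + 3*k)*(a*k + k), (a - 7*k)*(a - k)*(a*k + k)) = a*k + k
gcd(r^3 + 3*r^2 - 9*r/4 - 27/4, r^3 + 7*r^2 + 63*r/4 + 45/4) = r^2 + 9*r/2 + 9/2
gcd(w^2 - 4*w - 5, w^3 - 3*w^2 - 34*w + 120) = w - 5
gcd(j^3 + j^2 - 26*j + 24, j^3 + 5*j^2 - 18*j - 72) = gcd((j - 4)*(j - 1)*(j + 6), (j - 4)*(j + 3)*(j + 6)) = j^2 + 2*j - 24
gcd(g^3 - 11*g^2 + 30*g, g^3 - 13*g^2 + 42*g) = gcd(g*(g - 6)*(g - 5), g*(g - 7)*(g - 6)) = g^2 - 6*g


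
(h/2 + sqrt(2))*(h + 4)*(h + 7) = h^3/2 + sqrt(2)*h^2 + 11*h^2/2 + 14*h + 11*sqrt(2)*h + 28*sqrt(2)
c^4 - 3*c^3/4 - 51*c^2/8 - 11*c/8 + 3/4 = (c - 3)*(c - 1/4)*(c + 1/2)*(c + 2)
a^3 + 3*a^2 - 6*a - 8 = (a - 2)*(a + 1)*(a + 4)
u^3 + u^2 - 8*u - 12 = (u - 3)*(u + 2)^2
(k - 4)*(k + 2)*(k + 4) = k^3 + 2*k^2 - 16*k - 32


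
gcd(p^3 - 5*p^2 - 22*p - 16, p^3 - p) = p + 1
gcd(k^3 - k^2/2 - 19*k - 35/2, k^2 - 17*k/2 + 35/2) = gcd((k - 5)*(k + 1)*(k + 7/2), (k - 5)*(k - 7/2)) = k - 5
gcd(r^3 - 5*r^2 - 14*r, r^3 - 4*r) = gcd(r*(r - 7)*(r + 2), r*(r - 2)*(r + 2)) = r^2 + 2*r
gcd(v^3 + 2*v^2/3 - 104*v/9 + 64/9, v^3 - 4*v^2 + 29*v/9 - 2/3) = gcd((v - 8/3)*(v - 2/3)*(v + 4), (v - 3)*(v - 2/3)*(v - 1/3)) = v - 2/3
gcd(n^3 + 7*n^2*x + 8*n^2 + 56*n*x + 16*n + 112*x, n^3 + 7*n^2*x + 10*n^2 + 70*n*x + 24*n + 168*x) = n^2 + 7*n*x + 4*n + 28*x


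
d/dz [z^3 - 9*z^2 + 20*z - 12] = 3*z^2 - 18*z + 20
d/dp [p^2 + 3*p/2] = 2*p + 3/2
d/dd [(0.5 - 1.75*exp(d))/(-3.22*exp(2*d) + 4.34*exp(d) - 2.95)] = (-5.635*exp(2*d) + 3.22*exp(d) + 2.9925)*exp(d)/(10.3684*exp(4*d) - 27.9496*exp(3*d) + 37.8336*exp(2*d) - 25.606*exp(d) + 8.7025)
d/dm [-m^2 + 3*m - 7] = 3 - 2*m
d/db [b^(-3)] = -3/b^4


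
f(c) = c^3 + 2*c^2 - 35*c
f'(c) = 3*c^2 + 4*c - 35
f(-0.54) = 19.33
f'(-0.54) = -36.29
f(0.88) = -28.57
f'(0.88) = -29.16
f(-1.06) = 38.16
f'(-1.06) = -35.87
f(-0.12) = 4.23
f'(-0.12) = -35.44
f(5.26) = 16.77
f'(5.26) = 69.04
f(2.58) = -59.81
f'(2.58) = -4.71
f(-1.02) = 36.72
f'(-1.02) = -35.96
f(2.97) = -60.11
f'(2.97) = 3.34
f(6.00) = 78.00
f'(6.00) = 97.00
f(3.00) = -60.00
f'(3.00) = 4.00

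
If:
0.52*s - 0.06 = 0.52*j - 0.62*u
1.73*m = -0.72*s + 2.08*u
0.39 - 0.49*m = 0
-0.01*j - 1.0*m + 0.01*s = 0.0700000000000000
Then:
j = -298.03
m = 0.80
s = -211.44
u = -72.53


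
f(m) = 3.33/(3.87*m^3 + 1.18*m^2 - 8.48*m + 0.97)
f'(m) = 3.33*(-11.61*m^2 - 2.36*m + 8.48)/(3.87*m^3 + 1.18*m^2 - 8.48*m + 0.97)^2 = (-38.6613*m^2 - 7.8588*m + 28.2384)/(3.87*m^3 + 1.18*m^2 - 8.48*m + 0.97)^2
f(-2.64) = -0.08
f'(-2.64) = -0.14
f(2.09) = 0.14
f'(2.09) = -0.28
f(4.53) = 0.01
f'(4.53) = -0.01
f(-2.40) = -0.13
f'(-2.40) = -0.27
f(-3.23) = -0.04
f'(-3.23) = -0.04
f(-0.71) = 0.54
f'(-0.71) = 0.37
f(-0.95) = 0.49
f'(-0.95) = 0.02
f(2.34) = 0.09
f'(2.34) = -0.15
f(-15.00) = -0.00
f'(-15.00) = -0.00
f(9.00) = 0.00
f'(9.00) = -0.00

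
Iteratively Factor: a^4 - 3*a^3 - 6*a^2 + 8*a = (a + 2)*(a^3 - 5*a^2 + 4*a) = a*(a + 2)*(a^2 - 5*a + 4) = a*(a - 4)*(a + 2)*(a - 1)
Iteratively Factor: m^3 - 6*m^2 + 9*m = (m - 3)*(m^2 - 3*m) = m*(m - 3)*(m - 3)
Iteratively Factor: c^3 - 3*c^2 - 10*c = (c)*(c^2 - 3*c - 10) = c*(c - 5)*(c + 2)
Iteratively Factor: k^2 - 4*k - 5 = (k + 1)*(k - 5)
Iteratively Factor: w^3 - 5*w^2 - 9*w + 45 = (w + 3)*(w^2 - 8*w + 15) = (w - 5)*(w + 3)*(w - 3)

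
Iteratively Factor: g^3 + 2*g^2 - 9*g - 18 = (g + 3)*(g^2 - g - 6) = (g + 2)*(g + 3)*(g - 3)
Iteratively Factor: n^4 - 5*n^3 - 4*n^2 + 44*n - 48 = (n - 2)*(n^3 - 3*n^2 - 10*n + 24) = (n - 2)^2*(n^2 - n - 12) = (n - 4)*(n - 2)^2*(n + 3)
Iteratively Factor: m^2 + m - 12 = (m - 3)*(m + 4)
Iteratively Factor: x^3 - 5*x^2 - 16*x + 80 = (x + 4)*(x^2 - 9*x + 20) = (x - 4)*(x + 4)*(x - 5)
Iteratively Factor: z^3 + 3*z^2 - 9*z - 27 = (z - 3)*(z^2 + 6*z + 9) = (z - 3)*(z + 3)*(z + 3)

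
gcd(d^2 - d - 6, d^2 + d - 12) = d - 3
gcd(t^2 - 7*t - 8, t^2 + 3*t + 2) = t + 1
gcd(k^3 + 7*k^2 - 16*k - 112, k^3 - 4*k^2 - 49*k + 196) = k^2 + 3*k - 28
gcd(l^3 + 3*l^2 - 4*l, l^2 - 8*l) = l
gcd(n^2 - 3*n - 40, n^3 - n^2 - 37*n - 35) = n + 5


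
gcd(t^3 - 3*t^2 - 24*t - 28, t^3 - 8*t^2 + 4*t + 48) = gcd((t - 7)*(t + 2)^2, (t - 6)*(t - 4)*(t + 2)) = t + 2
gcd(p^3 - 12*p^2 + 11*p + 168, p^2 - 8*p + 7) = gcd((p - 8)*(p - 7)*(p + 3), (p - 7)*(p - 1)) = p - 7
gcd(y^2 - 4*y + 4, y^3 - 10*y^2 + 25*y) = 1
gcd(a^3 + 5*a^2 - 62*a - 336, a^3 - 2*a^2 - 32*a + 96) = a + 6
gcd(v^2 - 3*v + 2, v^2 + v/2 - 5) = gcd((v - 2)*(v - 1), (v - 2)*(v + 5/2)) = v - 2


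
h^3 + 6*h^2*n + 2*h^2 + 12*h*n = h*(h + 2)*(h + 6*n)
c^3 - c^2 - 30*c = c*(c - 6)*(c + 5)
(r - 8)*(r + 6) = r^2 - 2*r - 48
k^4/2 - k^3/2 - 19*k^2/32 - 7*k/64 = k*(k/2 + 1/4)*(k - 7/4)*(k + 1/4)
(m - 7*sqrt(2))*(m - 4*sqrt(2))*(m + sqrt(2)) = m^3 - 10*sqrt(2)*m^2 + 34*m + 56*sqrt(2)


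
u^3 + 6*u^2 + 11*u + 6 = (u + 1)*(u + 2)*(u + 3)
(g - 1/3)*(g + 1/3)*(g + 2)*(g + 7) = g^4 + 9*g^3 + 125*g^2/9 - g - 14/9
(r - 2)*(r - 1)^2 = r^3 - 4*r^2 + 5*r - 2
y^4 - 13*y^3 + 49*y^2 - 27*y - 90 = (y - 6)*(y - 5)*(y - 3)*(y + 1)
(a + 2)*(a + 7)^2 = a^3 + 16*a^2 + 77*a + 98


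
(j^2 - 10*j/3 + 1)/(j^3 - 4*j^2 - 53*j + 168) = (j - 1/3)/(j^2 - j - 56)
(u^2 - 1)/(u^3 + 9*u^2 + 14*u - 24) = (u + 1)/(u^2 + 10*u + 24)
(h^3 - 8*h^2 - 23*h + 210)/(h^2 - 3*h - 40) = (h^2 - 13*h + 42)/(h - 8)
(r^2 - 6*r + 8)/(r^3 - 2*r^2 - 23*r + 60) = (r - 2)/(r^2 + 2*r - 15)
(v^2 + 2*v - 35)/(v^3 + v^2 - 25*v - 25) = (v + 7)/(v^2 + 6*v + 5)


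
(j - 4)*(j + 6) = j^2 + 2*j - 24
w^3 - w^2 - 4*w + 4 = (w - 2)*(w - 1)*(w + 2)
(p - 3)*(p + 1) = p^2 - 2*p - 3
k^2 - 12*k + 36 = (k - 6)^2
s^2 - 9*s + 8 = (s - 8)*(s - 1)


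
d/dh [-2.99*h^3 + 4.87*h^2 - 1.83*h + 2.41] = -8.97*h^2 + 9.74*h - 1.83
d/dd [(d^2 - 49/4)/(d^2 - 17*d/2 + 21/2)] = (-68*d^2 + 364*d - 833)/(2*(4*d^4 - 68*d^3 + 373*d^2 - 714*d + 441))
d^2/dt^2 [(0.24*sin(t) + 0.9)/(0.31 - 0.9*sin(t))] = (8.32667268468867e-17*sin(t)^3 + 0.79596*sin(t)^2 + 0.274164*sin(t) - 1.59192)/(0.729*sin(t)^3 - 0.7533*sin(t)^2 + 0.25947*sin(t) - 0.029791)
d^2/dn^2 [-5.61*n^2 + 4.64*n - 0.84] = -11.2200000000000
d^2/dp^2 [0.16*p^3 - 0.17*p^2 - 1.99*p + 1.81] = 0.96*p - 0.34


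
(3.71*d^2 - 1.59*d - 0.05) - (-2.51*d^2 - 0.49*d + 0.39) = 6.22*d^2 - 1.1*d - 0.44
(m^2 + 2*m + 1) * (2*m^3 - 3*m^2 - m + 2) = 2*m^5 + m^4 - 5*m^3 - 3*m^2 + 3*m + 2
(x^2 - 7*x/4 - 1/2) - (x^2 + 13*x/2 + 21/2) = -33*x/4 - 11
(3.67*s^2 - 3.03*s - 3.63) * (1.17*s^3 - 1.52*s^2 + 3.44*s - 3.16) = 4.2939*s^5 - 9.1235*s^4 + 12.9833*s^3 - 16.5028*s^2 - 2.9124*s + 11.4708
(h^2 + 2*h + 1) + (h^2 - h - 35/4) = 2*h^2 + h - 31/4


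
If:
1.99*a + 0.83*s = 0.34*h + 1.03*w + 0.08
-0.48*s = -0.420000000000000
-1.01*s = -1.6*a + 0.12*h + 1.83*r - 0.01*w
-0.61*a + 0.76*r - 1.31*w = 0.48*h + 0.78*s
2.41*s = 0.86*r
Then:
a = 0.65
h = -35.04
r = 2.45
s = 0.88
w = 13.44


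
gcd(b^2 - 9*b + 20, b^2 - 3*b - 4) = b - 4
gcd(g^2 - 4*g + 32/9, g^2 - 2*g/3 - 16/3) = g - 8/3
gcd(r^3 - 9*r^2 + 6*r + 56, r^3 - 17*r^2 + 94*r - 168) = r^2 - 11*r + 28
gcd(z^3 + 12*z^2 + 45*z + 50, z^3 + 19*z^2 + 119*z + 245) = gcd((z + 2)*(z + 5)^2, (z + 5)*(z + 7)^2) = z + 5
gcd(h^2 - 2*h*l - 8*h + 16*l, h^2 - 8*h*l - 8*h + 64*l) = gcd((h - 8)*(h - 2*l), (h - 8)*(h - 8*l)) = h - 8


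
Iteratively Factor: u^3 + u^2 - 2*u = (u - 1)*(u^2 + 2*u) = u*(u - 1)*(u + 2)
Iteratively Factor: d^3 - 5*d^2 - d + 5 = (d - 5)*(d^2 - 1) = (d - 5)*(d - 1)*(d + 1)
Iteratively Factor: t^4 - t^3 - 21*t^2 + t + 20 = (t - 5)*(t^3 + 4*t^2 - t - 4) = (t - 5)*(t - 1)*(t^2 + 5*t + 4) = (t - 5)*(t - 1)*(t + 4)*(t + 1)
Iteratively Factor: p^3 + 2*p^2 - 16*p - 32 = (p + 2)*(p^2 - 16) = (p - 4)*(p + 2)*(p + 4)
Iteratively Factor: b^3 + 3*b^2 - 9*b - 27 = (b - 3)*(b^2 + 6*b + 9) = (b - 3)*(b + 3)*(b + 3)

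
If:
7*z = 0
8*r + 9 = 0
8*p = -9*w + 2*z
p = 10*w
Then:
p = 0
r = -9/8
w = 0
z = 0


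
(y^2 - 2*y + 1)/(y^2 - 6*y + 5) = (y - 1)/(y - 5)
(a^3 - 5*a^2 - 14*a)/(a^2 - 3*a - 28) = a*(a + 2)/(a + 4)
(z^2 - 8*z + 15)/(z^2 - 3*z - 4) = (-z^2 + 8*z - 15)/(-z^2 + 3*z + 4)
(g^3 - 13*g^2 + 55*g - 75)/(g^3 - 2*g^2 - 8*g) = (-g^3 + 13*g^2 - 55*g + 75)/(g*(-g^2 + 2*g + 8))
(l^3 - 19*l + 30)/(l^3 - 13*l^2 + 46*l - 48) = (l + 5)/(l - 8)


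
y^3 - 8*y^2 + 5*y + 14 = (y - 7)*(y - 2)*(y + 1)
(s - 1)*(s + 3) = s^2 + 2*s - 3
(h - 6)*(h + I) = h^2 - 6*h + I*h - 6*I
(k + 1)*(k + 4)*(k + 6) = k^3 + 11*k^2 + 34*k + 24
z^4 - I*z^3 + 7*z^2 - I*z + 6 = (z - 3*I)*(z - I)*(z + I)*(z + 2*I)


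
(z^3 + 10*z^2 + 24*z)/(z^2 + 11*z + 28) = z*(z + 6)/(z + 7)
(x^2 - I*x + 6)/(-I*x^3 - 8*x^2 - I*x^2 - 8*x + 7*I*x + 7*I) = (I*x^2 + x + 6*I)/(x^3 + x^2*(1 - 8*I) - x*(7 + 8*I) - 7)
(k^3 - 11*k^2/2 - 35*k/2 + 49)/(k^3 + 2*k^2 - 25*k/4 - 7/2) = 2*(k - 7)/(2*k + 1)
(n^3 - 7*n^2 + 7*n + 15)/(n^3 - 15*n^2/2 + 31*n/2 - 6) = 2*(n^2 - 4*n - 5)/(2*n^2 - 9*n + 4)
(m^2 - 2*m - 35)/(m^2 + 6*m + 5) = (m - 7)/(m + 1)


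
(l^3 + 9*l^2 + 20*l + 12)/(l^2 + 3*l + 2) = l + 6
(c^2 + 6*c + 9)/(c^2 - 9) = (c + 3)/(c - 3)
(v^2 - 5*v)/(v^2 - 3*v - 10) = v/(v + 2)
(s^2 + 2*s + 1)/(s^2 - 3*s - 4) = (s + 1)/(s - 4)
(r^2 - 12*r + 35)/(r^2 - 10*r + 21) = (r - 5)/(r - 3)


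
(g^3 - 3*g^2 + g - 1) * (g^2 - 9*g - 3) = g^5 - 12*g^4 + 25*g^3 - g^2 + 6*g + 3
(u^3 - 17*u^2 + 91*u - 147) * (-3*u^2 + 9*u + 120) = -3*u^5 + 60*u^4 - 306*u^3 - 780*u^2 + 9597*u - 17640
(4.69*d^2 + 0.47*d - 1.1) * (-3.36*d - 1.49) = -15.7584*d^3 - 8.5673*d^2 + 2.9957*d + 1.639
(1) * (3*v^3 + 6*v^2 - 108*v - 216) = 3*v^3 + 6*v^2 - 108*v - 216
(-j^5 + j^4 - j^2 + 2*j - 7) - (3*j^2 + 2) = -j^5 + j^4 - 4*j^2 + 2*j - 9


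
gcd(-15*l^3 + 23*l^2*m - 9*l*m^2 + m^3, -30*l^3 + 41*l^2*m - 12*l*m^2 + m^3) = 5*l^2 - 6*l*m + m^2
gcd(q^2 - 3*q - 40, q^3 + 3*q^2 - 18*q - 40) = q + 5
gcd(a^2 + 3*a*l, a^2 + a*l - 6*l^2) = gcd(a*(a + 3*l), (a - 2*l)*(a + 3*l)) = a + 3*l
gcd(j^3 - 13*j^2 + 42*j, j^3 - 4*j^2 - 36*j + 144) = j - 6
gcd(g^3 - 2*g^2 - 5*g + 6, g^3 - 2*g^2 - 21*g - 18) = 1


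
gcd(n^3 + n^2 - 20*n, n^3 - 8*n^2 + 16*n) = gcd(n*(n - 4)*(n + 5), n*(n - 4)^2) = n^2 - 4*n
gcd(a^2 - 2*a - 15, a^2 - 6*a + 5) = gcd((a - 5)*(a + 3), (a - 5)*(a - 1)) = a - 5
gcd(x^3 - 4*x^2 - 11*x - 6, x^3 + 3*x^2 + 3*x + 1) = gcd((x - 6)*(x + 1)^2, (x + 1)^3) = x^2 + 2*x + 1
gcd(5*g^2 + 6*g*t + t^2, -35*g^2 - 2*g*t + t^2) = 5*g + t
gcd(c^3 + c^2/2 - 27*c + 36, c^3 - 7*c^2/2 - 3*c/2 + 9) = 1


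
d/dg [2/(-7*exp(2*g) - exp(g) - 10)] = (28*exp(g) + 2)*exp(g)/(7*exp(2*g) + exp(g) + 10)^2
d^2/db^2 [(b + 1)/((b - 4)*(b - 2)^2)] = 2*(3*b^3 - 6*b^2 - 56*b + 148)/(b^7 - 20*b^6 + 168*b^5 - 768*b^4 + 2064*b^3 - 3264*b^2 + 2816*b - 1024)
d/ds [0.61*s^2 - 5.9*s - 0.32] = 1.22*s - 5.9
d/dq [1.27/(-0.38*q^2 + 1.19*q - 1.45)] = (0.9652*q - 1.5113)/(0.38*q^2 - 1.19*q + 1.45)^2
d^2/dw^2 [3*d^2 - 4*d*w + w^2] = 2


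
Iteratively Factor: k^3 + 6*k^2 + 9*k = (k)*(k^2 + 6*k + 9) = k*(k + 3)*(k + 3)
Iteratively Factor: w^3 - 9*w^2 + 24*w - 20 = (w - 2)*(w^2 - 7*w + 10) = (w - 5)*(w - 2)*(w - 2)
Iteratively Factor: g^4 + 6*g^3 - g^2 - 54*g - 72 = (g + 2)*(g^3 + 4*g^2 - 9*g - 36) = (g + 2)*(g + 4)*(g^2 - 9) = (g + 2)*(g + 3)*(g + 4)*(g - 3)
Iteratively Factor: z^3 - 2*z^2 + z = (z)*(z^2 - 2*z + 1) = z*(z - 1)*(z - 1)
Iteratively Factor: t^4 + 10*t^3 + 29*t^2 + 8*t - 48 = (t + 4)*(t^3 + 6*t^2 + 5*t - 12) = (t + 4)^2*(t^2 + 2*t - 3) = (t + 3)*(t + 4)^2*(t - 1)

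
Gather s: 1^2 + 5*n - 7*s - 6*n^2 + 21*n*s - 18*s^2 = -6*n^2 + 5*n - 18*s^2 + s*(21*n - 7) + 1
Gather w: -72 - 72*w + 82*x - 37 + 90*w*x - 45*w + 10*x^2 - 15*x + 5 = w*(90*x - 117) + 10*x^2 + 67*x - 104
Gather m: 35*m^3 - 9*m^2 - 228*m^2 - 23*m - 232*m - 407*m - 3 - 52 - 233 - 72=35*m^3 - 237*m^2 - 662*m - 360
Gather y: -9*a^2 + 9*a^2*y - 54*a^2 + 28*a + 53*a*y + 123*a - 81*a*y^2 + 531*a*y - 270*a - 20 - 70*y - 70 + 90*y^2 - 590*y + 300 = -63*a^2 - 119*a + y^2*(90 - 81*a) + y*(9*a^2 + 584*a - 660) + 210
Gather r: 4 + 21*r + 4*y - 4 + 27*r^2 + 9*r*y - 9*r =27*r^2 + r*(9*y + 12) + 4*y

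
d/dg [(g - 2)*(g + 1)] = 2*g - 1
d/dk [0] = 0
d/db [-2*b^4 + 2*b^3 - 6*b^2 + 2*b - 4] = -8*b^3 + 6*b^2 - 12*b + 2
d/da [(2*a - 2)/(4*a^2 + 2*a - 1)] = 2*(-4*a^2 + 8*a + 1)/(16*a^4 + 16*a^3 - 4*a^2 - 4*a + 1)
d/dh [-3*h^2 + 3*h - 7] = 3 - 6*h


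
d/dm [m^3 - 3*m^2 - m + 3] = 3*m^2 - 6*m - 1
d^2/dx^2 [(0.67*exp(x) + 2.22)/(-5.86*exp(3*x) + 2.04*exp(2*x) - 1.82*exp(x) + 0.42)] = (-92.030128*exp(6*x) - 662.076864*exp(5*x) + 317.720912*exp(4*x) - 108.233124*exp(3*x) - 21.003192*exp(2*x) - 0.257292*exp(x) - 1.815156)*exp(x)/(201.230056*exp(9*x) - 210.158352*exp(8*x) + 260.655144*exp(7*x) - 182.299608*exp(6*x) + 111.079416*exp(5*x) - 52.391808*exp(4*x) + 18.485936*exp(3*x) - 5.253192*exp(2*x) + 0.963144*exp(x) - 0.074088)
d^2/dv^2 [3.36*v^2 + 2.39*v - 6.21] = 6.72000000000000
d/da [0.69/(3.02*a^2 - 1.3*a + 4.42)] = (0.897 - 4.1676*a)/(3.02*a^2 - 1.3*a + 4.42)^2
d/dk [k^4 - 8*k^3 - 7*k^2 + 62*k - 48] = 4*k^3 - 24*k^2 - 14*k + 62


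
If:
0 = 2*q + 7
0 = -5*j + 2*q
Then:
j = -7/5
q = -7/2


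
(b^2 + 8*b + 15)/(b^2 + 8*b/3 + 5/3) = 3*(b^2 + 8*b + 15)/(3*b^2 + 8*b + 5)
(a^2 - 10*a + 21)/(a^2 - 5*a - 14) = (a - 3)/(a + 2)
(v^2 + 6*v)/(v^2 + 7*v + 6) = v/(v + 1)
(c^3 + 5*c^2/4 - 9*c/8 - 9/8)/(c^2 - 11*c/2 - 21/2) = (4*c^2 - c - 3)/(4*(c - 7))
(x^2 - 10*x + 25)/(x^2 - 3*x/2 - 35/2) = 2*(x - 5)/(2*x + 7)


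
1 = 1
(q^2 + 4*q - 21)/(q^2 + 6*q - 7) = (q - 3)/(q - 1)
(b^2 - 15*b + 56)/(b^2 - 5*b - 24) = (b - 7)/(b + 3)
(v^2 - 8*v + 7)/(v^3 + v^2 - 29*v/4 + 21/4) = 4*(v - 7)/(4*v^2 + 8*v - 21)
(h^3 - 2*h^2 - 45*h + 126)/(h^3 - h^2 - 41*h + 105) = (h - 6)/(h - 5)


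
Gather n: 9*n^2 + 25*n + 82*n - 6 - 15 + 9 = 9*n^2 + 107*n - 12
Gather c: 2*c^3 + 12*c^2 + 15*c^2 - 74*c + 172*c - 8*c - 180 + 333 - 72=2*c^3 + 27*c^2 + 90*c + 81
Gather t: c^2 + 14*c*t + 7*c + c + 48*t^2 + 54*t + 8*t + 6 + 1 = c^2 + 8*c + 48*t^2 + t*(14*c + 62) + 7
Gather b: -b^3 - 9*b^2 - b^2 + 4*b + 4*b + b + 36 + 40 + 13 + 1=-b^3 - 10*b^2 + 9*b + 90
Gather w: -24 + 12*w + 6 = 12*w - 18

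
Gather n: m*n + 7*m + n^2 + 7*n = 7*m + n^2 + n*(m + 7)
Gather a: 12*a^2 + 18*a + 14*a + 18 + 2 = 12*a^2 + 32*a + 20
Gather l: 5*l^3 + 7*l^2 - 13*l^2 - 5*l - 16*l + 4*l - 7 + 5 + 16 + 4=5*l^3 - 6*l^2 - 17*l + 18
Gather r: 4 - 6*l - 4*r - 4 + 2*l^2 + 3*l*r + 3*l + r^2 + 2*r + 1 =2*l^2 - 3*l + r^2 + r*(3*l - 2) + 1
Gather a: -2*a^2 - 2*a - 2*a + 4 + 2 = -2*a^2 - 4*a + 6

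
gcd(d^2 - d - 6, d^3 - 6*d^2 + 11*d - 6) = d - 3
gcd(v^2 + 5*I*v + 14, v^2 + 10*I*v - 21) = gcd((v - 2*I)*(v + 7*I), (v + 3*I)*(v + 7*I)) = v + 7*I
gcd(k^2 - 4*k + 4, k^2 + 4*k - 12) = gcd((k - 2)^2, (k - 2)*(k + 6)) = k - 2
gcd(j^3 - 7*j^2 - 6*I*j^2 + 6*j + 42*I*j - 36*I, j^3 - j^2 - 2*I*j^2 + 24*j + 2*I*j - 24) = j^2 + j*(-1 - 6*I) + 6*I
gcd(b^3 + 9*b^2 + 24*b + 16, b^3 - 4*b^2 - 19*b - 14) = b + 1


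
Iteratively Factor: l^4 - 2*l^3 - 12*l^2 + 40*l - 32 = (l + 4)*(l^3 - 6*l^2 + 12*l - 8) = (l - 2)*(l + 4)*(l^2 - 4*l + 4) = (l - 2)^2*(l + 4)*(l - 2)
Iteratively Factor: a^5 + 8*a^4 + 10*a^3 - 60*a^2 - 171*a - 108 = (a - 3)*(a^4 + 11*a^3 + 43*a^2 + 69*a + 36) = (a - 3)*(a + 4)*(a^3 + 7*a^2 + 15*a + 9) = (a - 3)*(a + 3)*(a + 4)*(a^2 + 4*a + 3) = (a - 3)*(a + 1)*(a + 3)*(a + 4)*(a + 3)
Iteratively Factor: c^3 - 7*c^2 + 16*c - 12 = (c - 2)*(c^2 - 5*c + 6) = (c - 2)^2*(c - 3)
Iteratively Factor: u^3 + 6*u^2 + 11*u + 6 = (u + 1)*(u^2 + 5*u + 6) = (u + 1)*(u + 3)*(u + 2)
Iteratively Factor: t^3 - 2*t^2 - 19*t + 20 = (t + 4)*(t^2 - 6*t + 5) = (t - 1)*(t + 4)*(t - 5)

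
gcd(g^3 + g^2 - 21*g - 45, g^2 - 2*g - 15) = g^2 - 2*g - 15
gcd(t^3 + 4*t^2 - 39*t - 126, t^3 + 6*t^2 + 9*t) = t + 3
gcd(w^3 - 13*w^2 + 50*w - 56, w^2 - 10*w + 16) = w - 2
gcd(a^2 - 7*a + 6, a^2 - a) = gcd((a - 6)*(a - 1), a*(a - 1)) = a - 1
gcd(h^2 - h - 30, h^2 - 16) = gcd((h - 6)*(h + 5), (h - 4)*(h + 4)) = 1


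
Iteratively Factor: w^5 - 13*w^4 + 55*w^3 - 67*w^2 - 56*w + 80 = (w - 4)*(w^4 - 9*w^3 + 19*w^2 + 9*w - 20) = (w - 4)*(w + 1)*(w^3 - 10*w^2 + 29*w - 20) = (w - 4)*(w - 1)*(w + 1)*(w^2 - 9*w + 20) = (w - 5)*(w - 4)*(w - 1)*(w + 1)*(w - 4)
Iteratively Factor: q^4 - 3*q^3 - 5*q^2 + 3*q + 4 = (q + 1)*(q^3 - 4*q^2 - q + 4) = (q - 4)*(q + 1)*(q^2 - 1) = (q - 4)*(q + 1)^2*(q - 1)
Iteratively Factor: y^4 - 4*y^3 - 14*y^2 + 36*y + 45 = (y + 1)*(y^3 - 5*y^2 - 9*y + 45) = (y + 1)*(y + 3)*(y^2 - 8*y + 15) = (y - 3)*(y + 1)*(y + 3)*(y - 5)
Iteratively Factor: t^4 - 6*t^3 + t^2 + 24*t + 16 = (t - 4)*(t^3 - 2*t^2 - 7*t - 4) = (t - 4)*(t + 1)*(t^2 - 3*t - 4) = (t - 4)*(t + 1)^2*(t - 4)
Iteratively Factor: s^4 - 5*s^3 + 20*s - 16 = (s - 2)*(s^3 - 3*s^2 - 6*s + 8) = (s - 4)*(s - 2)*(s^2 + s - 2) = (s - 4)*(s - 2)*(s + 2)*(s - 1)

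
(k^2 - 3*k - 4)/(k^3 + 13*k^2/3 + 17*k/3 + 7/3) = 3*(k - 4)/(3*k^2 + 10*k + 7)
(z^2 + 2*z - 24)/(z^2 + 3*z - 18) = (z - 4)/(z - 3)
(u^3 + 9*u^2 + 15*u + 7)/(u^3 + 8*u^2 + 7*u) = (u + 1)/u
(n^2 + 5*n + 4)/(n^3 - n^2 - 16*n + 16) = (n + 1)/(n^2 - 5*n + 4)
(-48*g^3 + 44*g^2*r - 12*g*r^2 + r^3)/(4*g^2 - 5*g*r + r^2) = (12*g^2 - 8*g*r + r^2)/(-g + r)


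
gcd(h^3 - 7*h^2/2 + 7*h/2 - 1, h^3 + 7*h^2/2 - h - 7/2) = h - 1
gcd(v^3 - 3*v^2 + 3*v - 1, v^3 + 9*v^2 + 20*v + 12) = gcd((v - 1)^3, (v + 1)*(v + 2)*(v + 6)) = 1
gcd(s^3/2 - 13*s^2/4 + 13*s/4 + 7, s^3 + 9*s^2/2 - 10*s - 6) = 1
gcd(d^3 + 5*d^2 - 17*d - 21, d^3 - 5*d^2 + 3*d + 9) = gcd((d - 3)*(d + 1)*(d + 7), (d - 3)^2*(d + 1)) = d^2 - 2*d - 3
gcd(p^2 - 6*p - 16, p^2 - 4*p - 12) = p + 2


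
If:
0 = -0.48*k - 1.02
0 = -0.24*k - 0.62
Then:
No Solution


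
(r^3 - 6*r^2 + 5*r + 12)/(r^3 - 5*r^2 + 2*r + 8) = (r - 3)/(r - 2)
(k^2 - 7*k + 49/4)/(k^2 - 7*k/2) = (k - 7/2)/k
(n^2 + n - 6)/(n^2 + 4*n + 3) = (n - 2)/(n + 1)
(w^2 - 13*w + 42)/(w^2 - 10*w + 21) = (w - 6)/(w - 3)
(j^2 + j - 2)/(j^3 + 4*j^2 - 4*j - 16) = (j - 1)/(j^2 + 2*j - 8)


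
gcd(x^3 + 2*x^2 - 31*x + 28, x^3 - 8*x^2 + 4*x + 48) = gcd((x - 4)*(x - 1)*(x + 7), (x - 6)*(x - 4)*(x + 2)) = x - 4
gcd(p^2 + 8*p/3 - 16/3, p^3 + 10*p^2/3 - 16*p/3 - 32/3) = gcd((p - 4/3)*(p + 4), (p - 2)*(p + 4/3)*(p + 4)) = p + 4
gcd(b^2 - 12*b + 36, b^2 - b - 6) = 1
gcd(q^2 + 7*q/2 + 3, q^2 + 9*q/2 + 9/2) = q + 3/2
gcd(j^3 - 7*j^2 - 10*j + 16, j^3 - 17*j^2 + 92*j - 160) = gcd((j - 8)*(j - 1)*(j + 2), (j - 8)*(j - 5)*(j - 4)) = j - 8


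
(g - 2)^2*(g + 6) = g^3 + 2*g^2 - 20*g + 24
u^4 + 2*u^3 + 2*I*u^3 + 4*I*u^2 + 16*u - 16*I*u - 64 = (u - 2)*(u + 4)*(u - 2*I)*(u + 4*I)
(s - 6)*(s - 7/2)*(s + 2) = s^3 - 15*s^2/2 + 2*s + 42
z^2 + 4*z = z*(z + 4)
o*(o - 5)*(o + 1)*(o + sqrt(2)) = o^4 - 4*o^3 + sqrt(2)*o^3 - 4*sqrt(2)*o^2 - 5*o^2 - 5*sqrt(2)*o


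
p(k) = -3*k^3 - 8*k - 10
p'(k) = -9*k^2 - 8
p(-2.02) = 30.89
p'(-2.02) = -44.72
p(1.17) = -24.16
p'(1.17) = -20.32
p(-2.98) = 93.23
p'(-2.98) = -87.92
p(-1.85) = 23.79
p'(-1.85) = -38.80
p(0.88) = -19.08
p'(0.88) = -14.97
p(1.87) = -44.58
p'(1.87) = -39.47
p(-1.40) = 9.43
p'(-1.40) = -25.64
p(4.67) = -352.90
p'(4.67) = -204.28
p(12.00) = -5290.00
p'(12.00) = -1304.00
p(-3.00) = 95.00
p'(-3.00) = -89.00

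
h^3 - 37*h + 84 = (h - 4)*(h - 3)*(h + 7)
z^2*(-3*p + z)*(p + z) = -3*p^2*z^2 - 2*p*z^3 + z^4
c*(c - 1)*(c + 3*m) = c^3 + 3*c^2*m - c^2 - 3*c*m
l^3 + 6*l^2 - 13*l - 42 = (l - 3)*(l + 2)*(l + 7)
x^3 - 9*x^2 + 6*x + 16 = (x - 8)*(x - 2)*(x + 1)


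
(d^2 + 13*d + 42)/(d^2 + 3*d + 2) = (d^2 + 13*d + 42)/(d^2 + 3*d + 2)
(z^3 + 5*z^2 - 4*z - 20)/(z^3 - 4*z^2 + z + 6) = (z^2 + 7*z + 10)/(z^2 - 2*z - 3)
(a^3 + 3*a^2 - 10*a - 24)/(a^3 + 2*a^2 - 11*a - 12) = (a + 2)/(a + 1)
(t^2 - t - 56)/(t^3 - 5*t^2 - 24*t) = (t + 7)/(t*(t + 3))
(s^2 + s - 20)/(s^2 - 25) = (s - 4)/(s - 5)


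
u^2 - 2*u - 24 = (u - 6)*(u + 4)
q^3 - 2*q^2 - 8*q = q*(q - 4)*(q + 2)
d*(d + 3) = d^2 + 3*d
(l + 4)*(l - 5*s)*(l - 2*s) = l^3 - 7*l^2*s + 4*l^2 + 10*l*s^2 - 28*l*s + 40*s^2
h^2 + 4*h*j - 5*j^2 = (h - j)*(h + 5*j)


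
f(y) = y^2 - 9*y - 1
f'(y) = 2*y - 9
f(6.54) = -17.09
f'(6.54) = 4.08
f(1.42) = -11.76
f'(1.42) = -6.16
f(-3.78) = 47.31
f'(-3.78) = -16.56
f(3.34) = -19.90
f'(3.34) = -2.32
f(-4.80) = 65.24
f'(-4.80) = -18.60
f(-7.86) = 131.52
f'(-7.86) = -24.72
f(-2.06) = 21.78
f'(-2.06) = -13.12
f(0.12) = -2.07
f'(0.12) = -8.76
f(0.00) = -1.00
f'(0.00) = -9.00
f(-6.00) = 89.00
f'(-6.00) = -21.00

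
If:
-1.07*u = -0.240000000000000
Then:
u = 0.22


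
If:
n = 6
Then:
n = 6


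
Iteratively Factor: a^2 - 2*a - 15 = (a - 5)*(a + 3)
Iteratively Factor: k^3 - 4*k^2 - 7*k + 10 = (k - 1)*(k^2 - 3*k - 10) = (k - 1)*(k + 2)*(k - 5)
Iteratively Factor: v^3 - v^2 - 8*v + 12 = (v - 2)*(v^2 + v - 6) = (v - 2)*(v + 3)*(v - 2)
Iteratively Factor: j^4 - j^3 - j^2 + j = (j + 1)*(j^3 - 2*j^2 + j) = j*(j + 1)*(j^2 - 2*j + 1) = j*(j - 1)*(j + 1)*(j - 1)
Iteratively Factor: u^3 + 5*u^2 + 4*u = (u + 4)*(u^2 + u) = (u + 1)*(u + 4)*(u)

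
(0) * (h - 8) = 0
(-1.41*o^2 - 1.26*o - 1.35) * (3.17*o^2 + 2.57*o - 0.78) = -4.4697*o^4 - 7.6179*o^3 - 6.4179*o^2 - 2.4867*o + 1.053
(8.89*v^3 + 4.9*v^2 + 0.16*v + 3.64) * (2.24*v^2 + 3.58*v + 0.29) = 19.9136*v^5 + 42.8022*v^4 + 20.4785*v^3 + 10.1474*v^2 + 13.0776*v + 1.0556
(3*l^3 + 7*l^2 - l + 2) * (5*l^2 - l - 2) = 15*l^5 + 32*l^4 - 18*l^3 - 3*l^2 - 4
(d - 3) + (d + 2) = 2*d - 1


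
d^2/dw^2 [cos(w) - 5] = -cos(w)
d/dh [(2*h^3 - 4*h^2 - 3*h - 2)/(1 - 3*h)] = (-12*h^3 + 18*h^2 - 8*h - 9)/(9*h^2 - 6*h + 1)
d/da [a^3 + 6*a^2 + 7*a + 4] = 3*a^2 + 12*a + 7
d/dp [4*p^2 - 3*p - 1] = 8*p - 3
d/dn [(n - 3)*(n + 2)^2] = (n + 2)*(3*n - 4)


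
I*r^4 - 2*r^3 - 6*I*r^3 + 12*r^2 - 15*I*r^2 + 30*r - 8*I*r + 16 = (r - 8)*(r + 1)*(r + 2*I)*(I*r + I)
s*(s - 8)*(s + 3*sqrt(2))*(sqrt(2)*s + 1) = sqrt(2)*s^4 - 8*sqrt(2)*s^3 + 7*s^3 - 56*s^2 + 3*sqrt(2)*s^2 - 24*sqrt(2)*s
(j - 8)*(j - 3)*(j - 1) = j^3 - 12*j^2 + 35*j - 24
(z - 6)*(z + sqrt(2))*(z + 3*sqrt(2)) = z^3 - 6*z^2 + 4*sqrt(2)*z^2 - 24*sqrt(2)*z + 6*z - 36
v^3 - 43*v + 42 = (v - 6)*(v - 1)*(v + 7)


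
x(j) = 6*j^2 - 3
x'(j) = 12*j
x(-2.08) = 22.96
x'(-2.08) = -24.96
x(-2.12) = 23.97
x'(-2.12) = -25.44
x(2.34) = 29.85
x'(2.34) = 28.08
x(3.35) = 64.34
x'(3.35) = 40.20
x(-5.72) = 193.31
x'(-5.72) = -68.64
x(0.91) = 1.97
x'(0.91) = 10.92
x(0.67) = -0.31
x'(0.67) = 8.04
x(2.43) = 32.43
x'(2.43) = 29.16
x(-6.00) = 213.00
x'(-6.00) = -72.00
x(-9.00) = 483.00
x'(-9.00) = -108.00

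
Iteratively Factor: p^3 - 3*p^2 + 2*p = (p - 2)*(p^2 - p) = p*(p - 2)*(p - 1)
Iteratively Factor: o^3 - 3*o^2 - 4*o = (o)*(o^2 - 3*o - 4) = o*(o + 1)*(o - 4)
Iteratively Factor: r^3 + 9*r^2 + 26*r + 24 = (r + 4)*(r^2 + 5*r + 6) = (r + 2)*(r + 4)*(r + 3)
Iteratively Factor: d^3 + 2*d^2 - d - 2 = (d + 1)*(d^2 + d - 2) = (d - 1)*(d + 1)*(d + 2)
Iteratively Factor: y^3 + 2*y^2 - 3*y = (y + 3)*(y^2 - y) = y*(y + 3)*(y - 1)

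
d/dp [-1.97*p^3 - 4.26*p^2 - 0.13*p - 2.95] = -5.91*p^2 - 8.52*p - 0.13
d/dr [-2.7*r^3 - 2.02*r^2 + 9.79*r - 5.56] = -8.1*r^2 - 4.04*r + 9.79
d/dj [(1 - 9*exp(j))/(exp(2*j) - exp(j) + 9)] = ((2*exp(j) - 1)*(9*exp(j) - 1) - 9*exp(2*j) + 9*exp(j) - 81)*exp(j)/(exp(2*j) - exp(j) + 9)^2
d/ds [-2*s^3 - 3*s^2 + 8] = 6*s*(-s - 1)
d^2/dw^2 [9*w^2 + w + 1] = 18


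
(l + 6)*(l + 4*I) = l^2 + 6*l + 4*I*l + 24*I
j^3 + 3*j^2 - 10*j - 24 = (j - 3)*(j + 2)*(j + 4)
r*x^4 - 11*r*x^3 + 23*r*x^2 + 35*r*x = x*(x - 7)*(x - 5)*(r*x + r)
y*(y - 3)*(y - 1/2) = y^3 - 7*y^2/2 + 3*y/2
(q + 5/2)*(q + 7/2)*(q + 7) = q^3 + 13*q^2 + 203*q/4 + 245/4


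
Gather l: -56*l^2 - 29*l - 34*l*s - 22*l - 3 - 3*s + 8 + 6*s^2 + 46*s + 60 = -56*l^2 + l*(-34*s - 51) + 6*s^2 + 43*s + 65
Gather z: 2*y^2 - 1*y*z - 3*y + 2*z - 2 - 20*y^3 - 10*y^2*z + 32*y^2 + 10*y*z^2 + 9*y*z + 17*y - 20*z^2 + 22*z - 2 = -20*y^3 + 34*y^2 + 14*y + z^2*(10*y - 20) + z*(-10*y^2 + 8*y + 24) - 4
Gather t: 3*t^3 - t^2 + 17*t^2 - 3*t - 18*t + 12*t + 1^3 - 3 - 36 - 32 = 3*t^3 + 16*t^2 - 9*t - 70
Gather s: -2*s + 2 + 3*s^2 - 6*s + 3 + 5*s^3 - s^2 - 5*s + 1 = 5*s^3 + 2*s^2 - 13*s + 6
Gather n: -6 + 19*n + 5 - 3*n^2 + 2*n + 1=-3*n^2 + 21*n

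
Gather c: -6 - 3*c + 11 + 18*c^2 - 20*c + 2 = 18*c^2 - 23*c + 7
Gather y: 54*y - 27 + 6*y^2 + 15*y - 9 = 6*y^2 + 69*y - 36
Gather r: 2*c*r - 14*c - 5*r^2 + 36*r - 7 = -14*c - 5*r^2 + r*(2*c + 36) - 7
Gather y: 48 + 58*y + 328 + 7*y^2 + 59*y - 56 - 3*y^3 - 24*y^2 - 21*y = -3*y^3 - 17*y^2 + 96*y + 320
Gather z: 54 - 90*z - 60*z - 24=30 - 150*z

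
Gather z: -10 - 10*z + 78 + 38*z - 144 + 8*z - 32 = 36*z - 108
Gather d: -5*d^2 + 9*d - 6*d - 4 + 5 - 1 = -5*d^2 + 3*d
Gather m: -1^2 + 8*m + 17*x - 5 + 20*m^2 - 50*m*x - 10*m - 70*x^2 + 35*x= 20*m^2 + m*(-50*x - 2) - 70*x^2 + 52*x - 6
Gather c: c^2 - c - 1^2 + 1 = c^2 - c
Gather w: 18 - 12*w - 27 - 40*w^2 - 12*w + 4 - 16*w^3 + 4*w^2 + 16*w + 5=-16*w^3 - 36*w^2 - 8*w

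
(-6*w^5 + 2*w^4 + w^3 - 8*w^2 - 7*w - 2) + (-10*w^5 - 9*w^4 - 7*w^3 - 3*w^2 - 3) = -16*w^5 - 7*w^4 - 6*w^3 - 11*w^2 - 7*w - 5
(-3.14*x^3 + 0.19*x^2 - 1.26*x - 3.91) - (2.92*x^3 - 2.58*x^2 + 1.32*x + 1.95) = -6.06*x^3 + 2.77*x^2 - 2.58*x - 5.86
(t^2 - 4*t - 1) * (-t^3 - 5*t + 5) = -t^5 + 4*t^4 - 4*t^3 + 25*t^2 - 15*t - 5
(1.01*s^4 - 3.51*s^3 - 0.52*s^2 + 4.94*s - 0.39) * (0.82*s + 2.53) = 0.8282*s^5 - 0.3229*s^4 - 9.3067*s^3 + 2.7352*s^2 + 12.1784*s - 0.9867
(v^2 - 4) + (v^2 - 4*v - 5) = 2*v^2 - 4*v - 9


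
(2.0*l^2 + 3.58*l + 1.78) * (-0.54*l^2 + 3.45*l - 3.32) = -1.08*l^4 + 4.9668*l^3 + 4.7498*l^2 - 5.7446*l - 5.9096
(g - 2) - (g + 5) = -7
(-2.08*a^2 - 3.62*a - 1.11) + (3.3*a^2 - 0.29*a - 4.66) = 1.22*a^2 - 3.91*a - 5.77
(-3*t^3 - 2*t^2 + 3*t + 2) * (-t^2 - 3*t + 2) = 3*t^5 + 11*t^4 - 3*t^3 - 15*t^2 + 4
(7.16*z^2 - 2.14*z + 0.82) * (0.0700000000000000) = 0.5012*z^2 - 0.1498*z + 0.0574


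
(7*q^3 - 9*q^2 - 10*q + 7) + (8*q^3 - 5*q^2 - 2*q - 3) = 15*q^3 - 14*q^2 - 12*q + 4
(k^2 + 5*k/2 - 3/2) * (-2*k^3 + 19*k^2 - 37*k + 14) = -2*k^5 + 14*k^4 + 27*k^3/2 - 107*k^2 + 181*k/2 - 21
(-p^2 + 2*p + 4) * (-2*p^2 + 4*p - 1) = 2*p^4 - 8*p^3 + p^2 + 14*p - 4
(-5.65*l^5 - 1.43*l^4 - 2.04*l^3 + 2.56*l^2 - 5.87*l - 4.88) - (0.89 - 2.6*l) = -5.65*l^5 - 1.43*l^4 - 2.04*l^3 + 2.56*l^2 - 3.27*l - 5.77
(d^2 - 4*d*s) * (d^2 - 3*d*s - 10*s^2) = d^4 - 7*d^3*s + 2*d^2*s^2 + 40*d*s^3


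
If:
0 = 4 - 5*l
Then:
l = 4/5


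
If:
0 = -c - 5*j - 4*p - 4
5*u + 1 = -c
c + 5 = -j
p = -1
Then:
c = -25/4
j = 5/4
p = -1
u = 21/20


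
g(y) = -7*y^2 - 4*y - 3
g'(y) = -14*y - 4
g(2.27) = -48.15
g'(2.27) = -35.78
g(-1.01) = -6.10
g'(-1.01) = 10.14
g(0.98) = -13.64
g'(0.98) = -17.72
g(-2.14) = -26.50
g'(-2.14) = 25.96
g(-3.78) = -87.90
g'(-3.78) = 48.92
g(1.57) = -26.53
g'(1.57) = -25.98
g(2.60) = -60.72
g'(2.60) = -40.40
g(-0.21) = -2.47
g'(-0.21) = -1.06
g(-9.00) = -534.00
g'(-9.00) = 122.00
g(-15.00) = -1518.00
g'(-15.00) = 206.00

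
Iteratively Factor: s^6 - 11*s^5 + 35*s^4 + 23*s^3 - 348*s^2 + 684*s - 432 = (s - 4)*(s^5 - 7*s^4 + 7*s^3 + 51*s^2 - 144*s + 108) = (s - 4)*(s + 3)*(s^4 - 10*s^3 + 37*s^2 - 60*s + 36) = (s - 4)*(s - 3)*(s + 3)*(s^3 - 7*s^2 + 16*s - 12) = (s - 4)*(s - 3)^2*(s + 3)*(s^2 - 4*s + 4) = (s - 4)*(s - 3)^2*(s - 2)*(s + 3)*(s - 2)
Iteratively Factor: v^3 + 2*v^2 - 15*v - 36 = (v + 3)*(v^2 - v - 12) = (v - 4)*(v + 3)*(v + 3)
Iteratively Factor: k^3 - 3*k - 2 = (k - 2)*(k^2 + 2*k + 1) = (k - 2)*(k + 1)*(k + 1)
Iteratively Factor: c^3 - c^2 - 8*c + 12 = (c - 2)*(c^2 + c - 6) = (c - 2)*(c + 3)*(c - 2)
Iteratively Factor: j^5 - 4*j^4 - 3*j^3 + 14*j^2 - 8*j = (j - 4)*(j^4 - 3*j^2 + 2*j) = (j - 4)*(j + 2)*(j^3 - 2*j^2 + j) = j*(j - 4)*(j + 2)*(j^2 - 2*j + 1) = j*(j - 4)*(j - 1)*(j + 2)*(j - 1)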